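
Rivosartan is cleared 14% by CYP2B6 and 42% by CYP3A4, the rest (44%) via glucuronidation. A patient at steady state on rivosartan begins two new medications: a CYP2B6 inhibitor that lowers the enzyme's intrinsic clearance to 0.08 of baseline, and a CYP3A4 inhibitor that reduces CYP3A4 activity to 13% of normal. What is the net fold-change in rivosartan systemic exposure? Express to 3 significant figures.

The CYP2B6 pathway (14% of clearance) drops to 0.08× activity: 0.14 × 0.08 = 0.0112.
The CYP3A4 pathway (42% of clearance) falls to 0.13× activity: 0.42 × 0.13 = 0.0546.
Non-CYP routes (44%) are unchanged.
New clearance relative to baseline: 0.0112 + 0.0546 + 0.44 = 0.5058.
Because systemic exposure varies inversely with clearance, the combined effect is 1 / 0.5058 = 1.98.

1.98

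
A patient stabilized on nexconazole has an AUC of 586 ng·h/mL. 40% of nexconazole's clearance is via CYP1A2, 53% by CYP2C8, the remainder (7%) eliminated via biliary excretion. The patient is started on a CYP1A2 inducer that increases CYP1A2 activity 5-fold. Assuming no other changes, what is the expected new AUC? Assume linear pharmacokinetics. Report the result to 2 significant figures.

CYP1A2: 0.4 × 5 = 2
CYP2C8: 0.53 (unchanged)
Other: 0.07 (unchanged)
Relative clearance = 2 + 0.53 + 0.07 = 2.6.
New AUC = baseline ÷ relative clearance = 586 / 2.6 = 2.3 × 10² ng·h/mL.

2.3 × 10² ng·h/mL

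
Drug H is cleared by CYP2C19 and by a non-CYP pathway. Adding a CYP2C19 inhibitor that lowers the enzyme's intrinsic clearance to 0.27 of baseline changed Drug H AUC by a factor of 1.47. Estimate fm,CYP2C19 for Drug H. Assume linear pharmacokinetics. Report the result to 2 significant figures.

CL'/CL = 1 / 1.47 = 0.6803
0.27·fm + (1 − fm) = 0.6803
fm = (0.6803 − 1) / (0.27 − 1) = 0.44

0.44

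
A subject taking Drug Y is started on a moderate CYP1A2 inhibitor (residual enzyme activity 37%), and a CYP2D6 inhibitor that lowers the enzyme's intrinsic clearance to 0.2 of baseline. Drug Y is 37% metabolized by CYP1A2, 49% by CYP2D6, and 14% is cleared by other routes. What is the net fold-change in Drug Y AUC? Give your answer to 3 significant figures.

The CYP1A2 pathway (37% of clearance) drops to 0.37× activity: 0.37 × 0.37 = 0.1369.
The CYP2D6 pathway (49% of clearance) is reduced to 0.2× activity: 0.49 × 0.2 = 0.098.
The remaining 14% of clearance is unaffected.
CL_new/CL_old = 0.1369 + 0.098 + 0.14 = 0.3749.
AUC ∝ 1/CL: fold-change = 1 / 0.3749 = 2.67.

2.67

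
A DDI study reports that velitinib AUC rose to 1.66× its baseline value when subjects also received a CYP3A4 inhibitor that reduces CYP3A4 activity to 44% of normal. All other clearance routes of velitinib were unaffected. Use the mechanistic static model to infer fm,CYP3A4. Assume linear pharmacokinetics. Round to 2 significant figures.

0.71

Call the CYP3A4 fraction fm. After the interaction, CL_new/CL_old = fm × 0.44 + (1 − fm).
AUC ratio = 1 / (new CL fraction), so new CL fraction = 1 / 1.66 = 0.6024.
fm × 0.44 + 1 − fm = 0.6024  ⇒  fm × (0.44 − 1) = −0.3976  ⇒  fm = 0.71.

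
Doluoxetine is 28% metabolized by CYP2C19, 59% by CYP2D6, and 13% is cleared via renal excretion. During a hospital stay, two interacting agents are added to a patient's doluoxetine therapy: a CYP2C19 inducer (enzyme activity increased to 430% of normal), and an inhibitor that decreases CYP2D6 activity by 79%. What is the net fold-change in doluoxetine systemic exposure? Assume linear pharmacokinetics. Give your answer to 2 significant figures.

CYP2C19: 0.28 × 4.3 = 1.204
CYP2D6: 0.59 × 0.21 = 0.1239
Other: 0.13 (unchanged)
CL_new/CL_old = 1.204 + 0.1239 + 0.13 = 1.4579.
Net systemic exposure ratio = 1 / 1.4579 = 0.69.

0.69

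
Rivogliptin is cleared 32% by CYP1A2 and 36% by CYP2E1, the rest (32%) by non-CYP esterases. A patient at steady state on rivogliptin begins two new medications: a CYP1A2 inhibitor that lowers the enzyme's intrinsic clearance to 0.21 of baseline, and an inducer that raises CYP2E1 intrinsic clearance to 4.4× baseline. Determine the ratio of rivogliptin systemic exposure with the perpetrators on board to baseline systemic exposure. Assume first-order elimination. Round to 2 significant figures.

0.51

The CYP1A2 pathway (32% of clearance) is reduced to 0.21× activity: 0.32 × 0.21 = 0.0672.
The CYP2E1 pathway (36% of clearance) rises to 4.4× activity: 0.36 × 4.4 = 1.584.
Non-CYP routes (32%) are unchanged.
CL_new/CL_old = 0.0672 + 1.584 + 0.32 = 1.9712.
Net systemic exposure ratio = 1 / 1.9712 = 0.51.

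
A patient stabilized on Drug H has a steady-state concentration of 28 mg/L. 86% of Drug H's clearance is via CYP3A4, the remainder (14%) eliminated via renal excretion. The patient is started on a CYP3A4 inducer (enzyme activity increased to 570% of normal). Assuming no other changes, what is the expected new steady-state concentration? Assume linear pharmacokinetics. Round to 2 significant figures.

5.6 mg/L

CYP3A4: 0.86 × 5.7 = 4.902
Other: 0.14 (unchanged)
New clearance relative to baseline: 4.902 + 0.14 = 5.042.
New steady-state concentration = baseline ÷ relative clearance = 28 / 5.042 = 5.6 mg/L.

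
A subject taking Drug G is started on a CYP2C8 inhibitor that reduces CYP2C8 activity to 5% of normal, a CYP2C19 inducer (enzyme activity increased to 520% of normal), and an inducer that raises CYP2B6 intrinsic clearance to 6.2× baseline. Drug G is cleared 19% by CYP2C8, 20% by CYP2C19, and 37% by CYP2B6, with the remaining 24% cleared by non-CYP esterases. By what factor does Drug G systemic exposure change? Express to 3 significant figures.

0.279

The CYP2C8 pathway (19% of clearance) drops to 0.05× activity: 0.19 × 0.05 = 0.0095.
The CYP2C19 pathway (20% of clearance) rises to 5.2× activity: 0.2 × 5.2 = 1.04.
The CYP2B6 pathway (37% of clearance) increases to 6.2× activity: 0.37 × 6.2 = 2.294.
Non-CYP routes (24%) are unchanged.
CL_new/CL_old = 0.0095 + 1.04 + 2.294 + 0.24 = 3.5835.
Net systemic exposure ratio = 1 / 3.5835 = 0.279.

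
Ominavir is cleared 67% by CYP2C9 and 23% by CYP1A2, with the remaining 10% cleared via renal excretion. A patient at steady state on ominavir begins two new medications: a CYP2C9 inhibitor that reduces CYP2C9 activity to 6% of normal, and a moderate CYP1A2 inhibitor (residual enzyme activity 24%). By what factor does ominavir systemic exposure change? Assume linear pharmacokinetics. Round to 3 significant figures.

5.12

The CYP2C9 pathway (67% of clearance) drops to 0.06× activity: 0.67 × 0.06 = 0.0402.
The CYP1A2 pathway (23% of clearance) drops to 0.24× activity: 0.23 × 0.24 = 0.0552.
The remaining 10% of clearance is unaffected.
CL_new/CL_old = 0.0402 + 0.0552 + 0.1 = 0.1954.
Net systemic exposure ratio = 1 / 0.1954 = 5.12.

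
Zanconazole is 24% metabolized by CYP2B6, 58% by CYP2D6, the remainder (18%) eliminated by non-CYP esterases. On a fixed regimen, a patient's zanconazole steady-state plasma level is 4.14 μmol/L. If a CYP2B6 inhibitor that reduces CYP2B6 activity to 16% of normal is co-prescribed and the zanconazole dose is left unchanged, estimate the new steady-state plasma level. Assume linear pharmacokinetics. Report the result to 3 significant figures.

CYP2B6: 0.24 × 0.16 = 0.0384
CYP2D6: 0.58 (unchanged)
Other: 0.18 (unchanged)
CL_new/CL_old = 0.0384 + 0.58 + 0.18 = 0.7984.
With dosing unchanged, steady-state plasma level scales as 1/CL: 4.14 / 0.7984 = 5.19 μmol/L.

5.19 μmol/L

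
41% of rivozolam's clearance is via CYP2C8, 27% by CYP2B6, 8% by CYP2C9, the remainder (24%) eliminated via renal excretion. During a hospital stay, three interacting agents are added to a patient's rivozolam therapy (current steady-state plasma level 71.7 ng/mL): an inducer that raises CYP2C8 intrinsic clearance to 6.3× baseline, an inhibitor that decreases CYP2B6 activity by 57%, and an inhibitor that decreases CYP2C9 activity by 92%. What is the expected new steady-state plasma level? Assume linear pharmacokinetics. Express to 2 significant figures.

24 ng/mL

The CYP2C8 pathway (41% of clearance) is boosted to 6.3× activity: 0.41 × 6.3 = 2.583.
The CYP2B6 pathway (27% of clearance) falls to 0.43× activity: 0.27 × 0.43 = 0.1161.
The CYP2C9 pathway (8% of clearance) is reduced to 0.08× activity: 0.08 × 0.08 = 0.0064.
Non-CYP routes (24%) are unchanged.
CL_new/CL_old = 2.583 + 0.1161 + 0.0064 + 0.24 = 2.9455.
Dividing the baseline by the relative clearance: 71.7 / 2.9455 = 24 ng/mL.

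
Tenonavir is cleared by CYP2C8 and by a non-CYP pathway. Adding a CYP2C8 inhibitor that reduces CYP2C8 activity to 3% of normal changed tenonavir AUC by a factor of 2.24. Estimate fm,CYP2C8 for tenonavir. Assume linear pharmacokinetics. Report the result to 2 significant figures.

0.57

Let x = fm,CYP2C8. Because AUC ∝ 1/CL, relative clearance fell to 1/2.24 = 0.4464.
Setting x·0.03 + (1 − x) = 0.4464 and solving: x = (0.4464 − 1)/(0.03 − 1) = 0.57.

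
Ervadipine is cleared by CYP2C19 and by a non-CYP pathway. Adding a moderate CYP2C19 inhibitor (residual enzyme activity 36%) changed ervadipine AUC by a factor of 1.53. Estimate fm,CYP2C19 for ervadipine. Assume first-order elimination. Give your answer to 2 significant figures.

0.54

CL'/CL = 1 / 1.53 = 0.6536
0.36·fm + (1 − fm) = 0.6536
fm = (0.6536 − 1) / (0.36 − 1) = 0.54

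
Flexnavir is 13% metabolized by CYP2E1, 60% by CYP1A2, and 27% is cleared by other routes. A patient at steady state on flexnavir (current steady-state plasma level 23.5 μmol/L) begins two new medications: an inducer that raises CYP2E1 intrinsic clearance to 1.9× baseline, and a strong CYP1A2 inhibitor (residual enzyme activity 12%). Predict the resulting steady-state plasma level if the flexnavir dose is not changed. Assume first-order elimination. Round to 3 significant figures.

39.9 μmol/L

The CYP2E1 pathway (13% of clearance) increases to 1.9× activity: 0.13 × 1.9 = 0.247.
The CYP1A2 pathway (60% of clearance) drops to 0.12× activity: 0.6 × 0.12 = 0.072.
Non-CYP routes (27%) are unchanged.
CL_new/CL_old = 0.247 + 0.072 + 0.27 = 0.589.
Steady-state plasma level ∝ 1/CL: new value = 23.5 / 0.589 = 39.9 μmol/L.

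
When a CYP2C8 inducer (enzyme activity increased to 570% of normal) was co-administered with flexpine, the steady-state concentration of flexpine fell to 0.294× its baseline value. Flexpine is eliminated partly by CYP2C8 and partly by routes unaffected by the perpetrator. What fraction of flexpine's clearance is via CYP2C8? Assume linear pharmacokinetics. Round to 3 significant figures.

Call the CYP2C8 fraction fm. After the interaction, CL_new/CL_old = fm × 5.7 + (1 − fm).
Steady-state concentration ratio = 1 / (new CL fraction), so new CL fraction = 1 / 0.294 = 3.401.
fm × 5.7 + 1 − fm = 3.401  ⇒  fm × (5.7 − 1) = 2.401  ⇒  fm = 0.511.

0.511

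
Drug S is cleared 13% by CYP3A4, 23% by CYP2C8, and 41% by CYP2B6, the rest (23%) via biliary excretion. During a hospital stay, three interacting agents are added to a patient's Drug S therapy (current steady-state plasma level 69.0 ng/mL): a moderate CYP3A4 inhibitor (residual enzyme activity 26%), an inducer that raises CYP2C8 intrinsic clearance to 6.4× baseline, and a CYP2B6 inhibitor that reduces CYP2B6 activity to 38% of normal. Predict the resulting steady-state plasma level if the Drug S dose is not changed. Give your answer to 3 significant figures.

36.5 ng/mL

The CYP3A4 pathway (13% of clearance) is reduced to 0.26× activity: 0.13 × 0.26 = 0.0338.
The CYP2C8 pathway (23% of clearance) increases to 6.4× activity: 0.23 × 6.4 = 1.472.
The CYP2B6 pathway (41% of clearance) is reduced to 0.38× activity: 0.41 × 0.38 = 0.1558.
The remaining 23% of clearance is unaffected.
Relative clearance = 0.0338 + 1.472 + 0.1558 + 0.23 = 1.8916.
Steady-state plasma level ∝ 1/CL: new value = 69.0 / 1.8916 = 36.5 ng/mL.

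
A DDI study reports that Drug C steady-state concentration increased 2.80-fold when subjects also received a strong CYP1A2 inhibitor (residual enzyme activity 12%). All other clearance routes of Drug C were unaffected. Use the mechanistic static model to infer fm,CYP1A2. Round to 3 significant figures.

0.731

Call the CYP1A2 fraction fm. After the interaction, CL_new/CL_old = fm × 0.12 + (1 − fm).
Steady-state concentration ratio = 1 / (new CL fraction), so new CL fraction = 1 / 2.80 = 0.3571.
fm × 0.12 + 1 − fm = 0.3571  ⇒  fm × (0.12 − 1) = −0.6429  ⇒  fm = 0.731.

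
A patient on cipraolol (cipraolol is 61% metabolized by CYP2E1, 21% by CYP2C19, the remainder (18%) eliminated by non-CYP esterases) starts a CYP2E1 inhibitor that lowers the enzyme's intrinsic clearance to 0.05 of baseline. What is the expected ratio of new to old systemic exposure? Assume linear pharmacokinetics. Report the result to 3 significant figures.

The CYP2E1 pathway (61% of clearance) drops to 0.05× activity: 0.61 × 0.05 = 0.0305.
CYP2C19 (21%) and the residual 18% are unaffected.
CL_new/CL_old = 0.0305 + 0.21 + 0.18 = 0.4205.
Systemic exposure is inversely proportional to clearance, so the fold-change is 1 / 0.4205 = 2.38.

2.38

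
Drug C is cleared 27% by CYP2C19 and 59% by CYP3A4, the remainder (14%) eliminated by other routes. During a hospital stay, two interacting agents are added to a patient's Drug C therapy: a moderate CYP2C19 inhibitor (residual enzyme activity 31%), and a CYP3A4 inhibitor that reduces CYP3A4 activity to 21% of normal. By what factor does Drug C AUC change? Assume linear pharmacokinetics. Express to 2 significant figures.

2.9

CYP2C19: 0.27 × 0.31 = 0.0837
CYP3A4: 0.59 × 0.21 = 0.1239
Other: 0.14 (unchanged)
Relative clearance = 0.0837 + 0.1239 + 0.14 = 0.3476.
Because AUC varies inversely with clearance, the combined effect is 1 / 0.3476 = 2.9.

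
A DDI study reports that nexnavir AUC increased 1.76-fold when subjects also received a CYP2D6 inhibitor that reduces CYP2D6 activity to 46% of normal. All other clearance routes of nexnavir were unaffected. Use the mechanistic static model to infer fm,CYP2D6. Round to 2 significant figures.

0.80

CL'/CL = 1 / 1.76 = 0.5682
0.46·fm + (1 − fm) = 0.5682
fm = (0.5682 − 1) / (0.46 − 1) = 0.80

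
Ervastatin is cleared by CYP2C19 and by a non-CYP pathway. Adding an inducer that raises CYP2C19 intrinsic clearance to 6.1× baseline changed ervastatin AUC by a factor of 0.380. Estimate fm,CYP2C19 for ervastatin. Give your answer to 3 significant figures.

0.320

Let fm be the CYP2C19 fraction. New clearance relative to baseline = fm × 6.1 + (1 − fm).
AUC ratio = 1 / (new CL fraction), so new CL fraction = 1 / 0.380 = 2.632.
fm × 6.1 + 1 − fm = 2.632  ⇒  fm × (6.1 − 1) = 1.632  ⇒  fm = 0.320.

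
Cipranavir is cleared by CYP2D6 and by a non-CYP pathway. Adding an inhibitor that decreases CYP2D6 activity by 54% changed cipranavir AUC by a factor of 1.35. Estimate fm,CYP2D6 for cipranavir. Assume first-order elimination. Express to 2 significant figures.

0.48

CL'/CL = 1 / 1.35 = 0.7407
0.46·fm + (1 − fm) = 0.7407
fm = (0.7407 − 1) / (0.46 − 1) = 0.48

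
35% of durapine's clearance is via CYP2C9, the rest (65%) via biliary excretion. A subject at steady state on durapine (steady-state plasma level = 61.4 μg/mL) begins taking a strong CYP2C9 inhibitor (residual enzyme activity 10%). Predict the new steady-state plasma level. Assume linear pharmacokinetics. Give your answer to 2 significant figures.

90 μg/mL

The CYP2C9 pathway (35% of clearance) drops to 0.1× activity: 0.35 × 0.1 = 0.035.
The remaining 65% of clearance is unaffected.
New clearance relative to baseline: 0.035 + 0.65 = 0.685.
Steady-state plasma level ∝ 1/CL, so new value = 61.4 / 0.685 = 90 μg/mL.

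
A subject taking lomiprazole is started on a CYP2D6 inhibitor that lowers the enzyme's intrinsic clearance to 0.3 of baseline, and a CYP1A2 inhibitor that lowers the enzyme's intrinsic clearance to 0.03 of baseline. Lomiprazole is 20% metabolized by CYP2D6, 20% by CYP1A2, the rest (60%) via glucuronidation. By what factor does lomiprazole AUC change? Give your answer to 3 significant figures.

CYP2D6: 0.2 × 0.3 = 0.06
CYP1A2: 0.2 × 0.03 = 0.006
Other: 0.6 (unchanged)
New clearance relative to baseline: 0.06 + 0.006 + 0.6 = 0.666.
AUC ∝ 1/CL: fold-change = 1 / 0.666 = 1.50.

1.50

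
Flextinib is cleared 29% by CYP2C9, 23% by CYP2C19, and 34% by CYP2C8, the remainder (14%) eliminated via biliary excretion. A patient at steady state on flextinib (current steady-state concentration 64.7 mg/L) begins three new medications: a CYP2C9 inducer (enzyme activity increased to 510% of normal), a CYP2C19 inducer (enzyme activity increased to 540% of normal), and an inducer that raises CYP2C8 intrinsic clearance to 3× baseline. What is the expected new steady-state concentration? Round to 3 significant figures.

The CYP2C9 pathway (29% of clearance) increases to 5.1× activity: 0.29 × 5.1 = 1.479.
The CYP2C19 pathway (23% of clearance) rises to 5.4× activity: 0.23 × 5.4 = 1.242.
The CYP2C8 pathway (34% of clearance) rises to 3× activity: 0.34 × 3 = 1.02.
Non-CYP routes (14%) are unchanged.
CL_new/CL_old = 1.479 + 1.242 + 1.02 + 0.14 = 3.881.
Steady-state concentration ∝ 1/CL: new value = 64.7 / 3.881 = 16.7 mg/L.

16.7 mg/L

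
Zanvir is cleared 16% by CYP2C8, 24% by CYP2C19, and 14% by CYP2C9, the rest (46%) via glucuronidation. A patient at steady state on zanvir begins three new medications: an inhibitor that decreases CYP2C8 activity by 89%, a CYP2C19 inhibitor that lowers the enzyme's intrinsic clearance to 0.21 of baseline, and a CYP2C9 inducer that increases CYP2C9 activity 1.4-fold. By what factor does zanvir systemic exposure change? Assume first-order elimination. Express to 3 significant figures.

1.38

The CYP2C8 pathway (16% of clearance) falls to 0.11× activity: 0.16 × 0.11 = 0.0176.
The CYP2C19 pathway (24% of clearance) is reduced to 0.21× activity: 0.24 × 0.21 = 0.0504.
The CYP2C9 pathway (14% of clearance) is boosted to 1.4× activity: 0.14 × 1.4 = 0.196.
Non-CYP routes (46%) are unchanged.
Relative clearance = 0.0176 + 0.0504 + 0.196 + 0.46 = 0.724.
Net systemic exposure ratio = 1 / 0.724 = 1.38.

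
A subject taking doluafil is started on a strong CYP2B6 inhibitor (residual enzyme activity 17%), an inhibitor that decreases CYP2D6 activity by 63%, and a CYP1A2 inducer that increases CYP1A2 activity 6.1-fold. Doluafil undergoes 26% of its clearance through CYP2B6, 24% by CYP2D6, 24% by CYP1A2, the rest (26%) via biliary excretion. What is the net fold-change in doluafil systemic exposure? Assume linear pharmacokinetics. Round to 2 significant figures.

The CYP2B6 pathway (26% of clearance) drops to 0.17× activity: 0.26 × 0.17 = 0.0442.
The CYP2D6 pathway (24% of clearance) falls to 0.37× activity: 0.24 × 0.37 = 0.0888.
The CYP1A2 pathway (24% of clearance) rises to 6.1× activity: 0.24 × 6.1 = 1.464.
Non-CYP routes (26%) are unchanged.
New clearance relative to baseline: 0.0442 + 0.0888 + 1.464 + 0.26 = 1.857.
Because systemic exposure varies inversely with clearance, the combined effect is 1 / 1.857 = 0.54.

0.54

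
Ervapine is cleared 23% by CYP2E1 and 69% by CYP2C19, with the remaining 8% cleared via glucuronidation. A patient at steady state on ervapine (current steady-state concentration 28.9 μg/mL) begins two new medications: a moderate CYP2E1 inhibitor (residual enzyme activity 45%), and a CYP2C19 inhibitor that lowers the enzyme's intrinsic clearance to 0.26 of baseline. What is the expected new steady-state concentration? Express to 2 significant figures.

CYP2E1: 0.23 × 0.45 = 0.1035
CYP2C19: 0.69 × 0.26 = 0.1794
Other: 0.08 (unchanged)
Relative clearance = 0.1035 + 0.1794 + 0.08 = 0.3629.
Steady-state concentration ∝ 1/CL: new value = 28.9 / 0.3629 = 80 μg/mL.

80 μg/mL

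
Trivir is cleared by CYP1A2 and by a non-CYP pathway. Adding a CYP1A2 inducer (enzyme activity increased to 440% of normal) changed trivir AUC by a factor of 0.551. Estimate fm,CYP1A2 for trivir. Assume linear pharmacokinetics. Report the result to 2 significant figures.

Write x for the fraction cleared via CYP1A2. The observed AUC change means clearance rose to 1/0.551 = 1.815 of baseline.
Only the CYP1A2 route changed, so 1.815 = x·4.4 + (1 − x), giving x = 0.24.

0.24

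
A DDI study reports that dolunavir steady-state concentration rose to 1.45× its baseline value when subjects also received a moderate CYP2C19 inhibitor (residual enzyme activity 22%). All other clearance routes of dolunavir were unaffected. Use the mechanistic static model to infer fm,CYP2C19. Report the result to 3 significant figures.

0.398

Let fm be the CYP2C19 fraction. New clearance relative to baseline = fm × 0.22 + (1 − fm).
Steady-state concentration ratio = 1 / (new CL fraction), so new CL fraction = 1 / 1.45 = 0.6897.
fm × 0.22 + 1 − fm = 0.6897  ⇒  fm × (0.22 − 1) = −0.3103  ⇒  fm = 0.398.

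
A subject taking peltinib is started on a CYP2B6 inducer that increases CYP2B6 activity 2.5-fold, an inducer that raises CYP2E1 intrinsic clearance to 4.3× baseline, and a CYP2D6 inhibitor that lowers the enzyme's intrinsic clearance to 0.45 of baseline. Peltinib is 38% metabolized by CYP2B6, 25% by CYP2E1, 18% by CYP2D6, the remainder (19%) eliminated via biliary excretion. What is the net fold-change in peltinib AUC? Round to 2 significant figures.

0.44

The CYP2B6 pathway (38% of clearance) increases to 2.5× activity: 0.38 × 2.5 = 0.95.
The CYP2E1 pathway (25% of clearance) is boosted to 4.3× activity: 0.25 × 4.3 = 1.075.
The CYP2D6 pathway (18% of clearance) is reduced to 0.45× activity: 0.18 × 0.45 = 0.081.
Non-CYP routes (19%) are unchanged.
CL_new/CL_old = 0.95 + 1.075 + 0.081 + 0.19 = 2.296.
AUC ∝ 1/CL: fold-change = 1 / 2.296 = 0.44.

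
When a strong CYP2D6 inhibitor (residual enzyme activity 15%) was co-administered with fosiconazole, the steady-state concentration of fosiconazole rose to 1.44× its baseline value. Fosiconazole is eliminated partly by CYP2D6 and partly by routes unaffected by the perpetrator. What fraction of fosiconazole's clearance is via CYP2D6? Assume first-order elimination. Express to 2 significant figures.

0.36

Let fm be the CYP2D6 fraction. New clearance relative to baseline = fm × 0.15 + (1 − fm).
Steady-state concentration ratio = 1 / (new CL fraction), so new CL fraction = 1 / 1.44 = 0.6944.
fm × 0.15 + 1 − fm = 0.6944  ⇒  fm × (0.15 − 1) = −0.3056  ⇒  fm = 0.36.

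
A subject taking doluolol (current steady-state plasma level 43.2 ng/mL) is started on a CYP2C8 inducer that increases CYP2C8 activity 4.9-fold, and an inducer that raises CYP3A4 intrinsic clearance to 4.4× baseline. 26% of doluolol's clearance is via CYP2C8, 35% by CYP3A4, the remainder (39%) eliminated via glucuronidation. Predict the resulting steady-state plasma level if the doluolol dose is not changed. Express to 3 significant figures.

The CYP2C8 pathway (26% of clearance) is boosted to 4.9× activity: 0.26 × 4.9 = 1.274.
The CYP3A4 pathway (35% of clearance) is boosted to 4.4× activity: 0.35 × 4.4 = 1.54.
Non-CYP routes (39%) are unchanged.
Relative clearance = 1.274 + 1.54 + 0.39 = 3.204.
Dividing the baseline by the relative clearance: 43.2 / 3.204 = 13.5 ng/mL.

13.5 ng/mL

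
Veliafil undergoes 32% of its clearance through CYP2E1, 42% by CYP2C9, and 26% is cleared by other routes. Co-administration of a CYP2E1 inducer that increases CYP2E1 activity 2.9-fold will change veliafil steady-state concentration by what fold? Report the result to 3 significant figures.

0.622

CYP2E1: 0.32 × 2.9 = 0.928
CYP2C9: 0.42 (unchanged)
Other: 0.26 (unchanged)
Relative clearance = 0.928 + 0.42 + 0.26 = 1.608.
Steady-state concentration ratio = CL_old/CL_new = 1 / 1.608 = 0.622.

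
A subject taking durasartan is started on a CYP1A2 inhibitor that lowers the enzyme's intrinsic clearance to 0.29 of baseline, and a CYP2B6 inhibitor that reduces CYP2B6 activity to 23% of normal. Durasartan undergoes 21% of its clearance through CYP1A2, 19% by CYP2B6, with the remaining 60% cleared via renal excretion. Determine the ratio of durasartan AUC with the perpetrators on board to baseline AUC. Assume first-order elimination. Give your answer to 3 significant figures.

The CYP1A2 pathway (21% of clearance) drops to 0.29× activity: 0.21 × 0.29 = 0.0609.
The CYP2B6 pathway (19% of clearance) is reduced to 0.23× activity: 0.19 × 0.23 = 0.0437.
The remaining 60% of clearance is unaffected.
New clearance relative to baseline: 0.0609 + 0.0437 + 0.6 = 0.7046.
Net AUC ratio = 1 / 0.7046 = 1.42.

1.42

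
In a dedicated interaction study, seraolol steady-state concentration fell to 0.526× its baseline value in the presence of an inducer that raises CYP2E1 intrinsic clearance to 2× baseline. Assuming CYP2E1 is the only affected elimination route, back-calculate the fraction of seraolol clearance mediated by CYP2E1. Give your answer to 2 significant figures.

0.90

Write x for the fraction cleared via CYP2E1. The observed steady-state concentration change means clearance rose to 1/0.526 = 1.901 of baseline.
Setting x·2 + (1 − x) = 1.901 and solving: x = (1.901 − 1)/(2 − 1) = 0.90.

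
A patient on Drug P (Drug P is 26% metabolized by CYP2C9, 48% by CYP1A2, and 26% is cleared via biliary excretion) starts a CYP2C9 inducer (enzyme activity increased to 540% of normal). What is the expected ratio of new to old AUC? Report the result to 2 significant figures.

The CYP2C9 pathway (26% of clearance) is boosted to 5.4× activity: 0.26 × 5.4 = 1.404.
CYP1A2 (48%) and the residual 26% are unaffected.
New clearance relative to baseline: 1.404 + 0.48 + 0.26 = 2.144.
Since AUC ∝ 1/CL, the ratio is 1 / 2.144 = 0.47.

0.47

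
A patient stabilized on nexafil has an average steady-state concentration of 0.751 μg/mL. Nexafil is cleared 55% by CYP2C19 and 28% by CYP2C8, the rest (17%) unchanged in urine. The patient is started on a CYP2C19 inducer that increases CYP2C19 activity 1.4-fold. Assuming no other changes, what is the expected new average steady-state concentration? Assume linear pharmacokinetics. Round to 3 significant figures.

CYP2C19: 0.55 × 1.4 = 0.77
CYP2C8: 0.28 (unchanged)
Other: 0.17 (unchanged)
CL_new/CL_old = 0.77 + 0.28 + 0.17 = 1.22.
With dosing unchanged, average steady-state concentration scales as 1/CL: 0.751 / 1.22 = 0.616 μg/mL.

0.616 μg/mL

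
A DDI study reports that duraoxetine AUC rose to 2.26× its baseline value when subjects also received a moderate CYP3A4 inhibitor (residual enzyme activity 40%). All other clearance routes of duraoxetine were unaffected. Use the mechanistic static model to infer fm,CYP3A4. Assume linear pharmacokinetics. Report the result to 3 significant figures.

0.929

Let fm be the CYP3A4 fraction. New clearance relative to baseline = fm × 0.4 + (1 − fm).
AUC ratio = 1 / (new CL fraction), so new CL fraction = 1 / 2.26 = 0.4425.
fm × 0.4 + 1 − fm = 0.4425  ⇒  fm × (0.4 − 1) = −0.5575  ⇒  fm = 0.929.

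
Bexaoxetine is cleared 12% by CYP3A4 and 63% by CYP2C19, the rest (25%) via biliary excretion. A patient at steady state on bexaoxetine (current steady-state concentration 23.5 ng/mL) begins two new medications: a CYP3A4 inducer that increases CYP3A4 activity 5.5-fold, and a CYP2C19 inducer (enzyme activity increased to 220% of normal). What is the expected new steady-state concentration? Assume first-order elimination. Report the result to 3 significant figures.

CYP3A4: 0.12 × 5.5 = 0.66
CYP2C19: 0.63 × 2.2 = 1.386
Other: 0.25 (unchanged)
CL_new/CL_old = 0.66 + 1.386 + 0.25 = 2.296.
New steady-state concentration = 23.5 / 2.296 = 10.2 ng/mL (concentration scales inversely with clearance).

10.2 ng/mL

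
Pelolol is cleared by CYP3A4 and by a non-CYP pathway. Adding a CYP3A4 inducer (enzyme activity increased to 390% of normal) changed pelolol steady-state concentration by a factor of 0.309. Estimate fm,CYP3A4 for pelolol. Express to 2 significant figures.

0.77

Call the CYP3A4 fraction fm. After the interaction, CL_new/CL_old = fm × 3.9 + (1 − fm).
Steady-state concentration ratio = 1 / (new CL fraction), so new CL fraction = 1 / 0.309 = 3.236.
fm × 3.9 + 1 − fm = 3.236  ⇒  fm × (3.9 − 1) = 2.236  ⇒  fm = 0.77.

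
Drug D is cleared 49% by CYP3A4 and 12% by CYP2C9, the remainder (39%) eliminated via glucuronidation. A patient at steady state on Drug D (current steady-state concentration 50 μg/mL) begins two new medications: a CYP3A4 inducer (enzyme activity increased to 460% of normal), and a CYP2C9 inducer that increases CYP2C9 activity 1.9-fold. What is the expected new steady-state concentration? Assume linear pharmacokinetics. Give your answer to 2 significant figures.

17 μg/mL

The CYP3A4 pathway (49% of clearance) is boosted to 4.6× activity: 0.49 × 4.6 = 2.254.
The CYP2C9 pathway (12% of clearance) increases to 1.9× activity: 0.12 × 1.9 = 0.228.
Non-CYP routes (39%) are unchanged.
CL_new/CL_old = 2.254 + 0.228 + 0.39 = 2.872.
Steady-state concentration ∝ 1/CL: new value = 50 / 2.872 = 17 μg/mL.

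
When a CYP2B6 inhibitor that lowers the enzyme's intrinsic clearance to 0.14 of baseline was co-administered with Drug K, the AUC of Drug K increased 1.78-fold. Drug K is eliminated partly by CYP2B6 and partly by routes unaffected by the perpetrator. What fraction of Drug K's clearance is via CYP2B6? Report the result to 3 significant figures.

CL'/CL = 1 / 1.78 = 0.5618
0.14·fm + (1 − fm) = 0.5618
fm = (0.5618 − 1) / (0.14 − 1) = 0.510

0.510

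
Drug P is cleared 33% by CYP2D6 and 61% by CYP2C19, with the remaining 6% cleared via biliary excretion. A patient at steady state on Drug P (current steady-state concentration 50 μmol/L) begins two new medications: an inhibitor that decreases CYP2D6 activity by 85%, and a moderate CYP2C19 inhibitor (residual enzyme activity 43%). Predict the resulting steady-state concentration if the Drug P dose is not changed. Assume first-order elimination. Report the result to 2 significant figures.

The CYP2D6 pathway (33% of clearance) falls to 0.15× activity: 0.33 × 0.15 = 0.0495.
The CYP2C19 pathway (61% of clearance) drops to 0.43× activity: 0.61 × 0.43 = 0.2623.
Non-CYP routes (6%) are unchanged.
Relative clearance = 0.0495 + 0.2623 + 0.06 = 0.3718.
Steady-state concentration ∝ 1/CL: new value = 50 / 0.3718 = 1.3 × 10² μmol/L.

1.3 × 10² μmol/L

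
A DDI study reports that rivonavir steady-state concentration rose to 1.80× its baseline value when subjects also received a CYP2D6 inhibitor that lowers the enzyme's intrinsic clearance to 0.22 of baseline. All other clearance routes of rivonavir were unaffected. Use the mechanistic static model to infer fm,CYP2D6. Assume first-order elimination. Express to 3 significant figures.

0.570

Write x for the fraction cleared via CYP2D6. The observed steady-state concentration change means clearance fell to 1/1.80 = 0.5556 of baseline.
Setting x·0.22 + (1 − x) = 0.5556 and solving: x = (0.5556 − 1)/(0.22 − 1) = 0.570.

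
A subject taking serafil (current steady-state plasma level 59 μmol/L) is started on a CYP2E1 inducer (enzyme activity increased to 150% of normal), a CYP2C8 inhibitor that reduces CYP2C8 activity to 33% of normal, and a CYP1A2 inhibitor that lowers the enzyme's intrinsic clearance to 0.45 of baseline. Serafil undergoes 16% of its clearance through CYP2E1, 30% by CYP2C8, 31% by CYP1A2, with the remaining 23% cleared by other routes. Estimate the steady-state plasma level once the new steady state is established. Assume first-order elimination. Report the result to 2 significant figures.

The CYP2E1 pathway (16% of clearance) is boosted to 1.5× activity: 0.16 × 1.5 = 0.24.
The CYP2C8 pathway (30% of clearance) is reduced to 0.33× activity: 0.3 × 0.33 = 0.099.
The CYP1A2 pathway (31% of clearance) drops to 0.45× activity: 0.31 × 0.45 = 0.1395.
The remaining 23% of clearance is unaffected.
New clearance relative to baseline: 0.24 + 0.099 + 0.1395 + 0.23 = 0.7085.
Steady-state plasma level ∝ 1/CL: new value = 59 / 0.7085 = 83 μmol/L.

83 μmol/L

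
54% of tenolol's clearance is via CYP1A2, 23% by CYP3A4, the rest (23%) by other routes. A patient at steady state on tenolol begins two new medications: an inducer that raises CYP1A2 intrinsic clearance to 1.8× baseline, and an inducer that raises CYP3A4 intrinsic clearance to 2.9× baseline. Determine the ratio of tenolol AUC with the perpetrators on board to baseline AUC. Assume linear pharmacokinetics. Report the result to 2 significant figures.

The CYP1A2 pathway (54% of clearance) increases to 1.8× activity: 0.54 × 1.8 = 0.972.
The CYP3A4 pathway (23% of clearance) rises to 2.9× activity: 0.23 × 2.9 = 0.667.
Non-CYP routes (23%) are unchanged.
CL_new/CL_old = 0.972 + 0.667 + 0.23 = 1.869.
Net AUC ratio = 1 / 1.869 = 0.54.

0.54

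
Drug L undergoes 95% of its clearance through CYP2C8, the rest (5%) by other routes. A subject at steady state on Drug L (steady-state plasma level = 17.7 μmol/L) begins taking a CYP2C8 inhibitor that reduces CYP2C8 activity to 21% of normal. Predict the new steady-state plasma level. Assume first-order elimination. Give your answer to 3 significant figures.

70.9 μmol/L

The CYP2C8 pathway (95% of clearance) is reduced to 0.21× activity: 0.95 × 0.21 = 0.1995.
Non-CYP routes (5%) are unchanged.
New clearance relative to baseline: 0.1995 + 0.05 = 0.2495.
Steady-state plasma level ∝ 1/CL, so new value = 17.7 / 0.2495 = 70.9 μmol/L.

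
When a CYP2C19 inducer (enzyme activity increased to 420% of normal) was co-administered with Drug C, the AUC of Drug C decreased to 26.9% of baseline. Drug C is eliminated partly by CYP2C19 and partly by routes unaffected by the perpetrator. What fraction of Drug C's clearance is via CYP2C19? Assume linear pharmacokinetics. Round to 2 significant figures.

0.85

CL'/CL = 1 / 0.269 = 3.717
4.2·fm + (1 − fm) = 3.717
fm = (3.717 − 1) / (4.2 − 1) = 0.85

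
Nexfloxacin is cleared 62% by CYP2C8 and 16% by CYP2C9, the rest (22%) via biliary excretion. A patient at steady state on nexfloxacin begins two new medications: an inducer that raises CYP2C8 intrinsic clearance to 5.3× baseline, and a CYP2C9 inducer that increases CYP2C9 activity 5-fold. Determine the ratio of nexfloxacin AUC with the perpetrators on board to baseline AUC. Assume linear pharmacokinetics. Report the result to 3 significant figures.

0.232

The CYP2C8 pathway (62% of clearance) rises to 5.3× activity: 0.62 × 5.3 = 3.286.
The CYP2C9 pathway (16% of clearance) rises to 5× activity: 0.16 × 5 = 0.8.
The remaining 22% of clearance is unaffected.
CL_new/CL_old = 3.286 + 0.8 + 0.22 = 4.306.
AUC ∝ 1/CL: fold-change = 1 / 4.306 = 0.232.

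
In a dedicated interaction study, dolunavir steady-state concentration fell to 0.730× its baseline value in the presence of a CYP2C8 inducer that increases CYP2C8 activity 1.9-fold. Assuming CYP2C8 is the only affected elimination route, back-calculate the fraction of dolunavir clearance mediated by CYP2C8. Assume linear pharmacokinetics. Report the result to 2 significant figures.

CL'/CL = 1 / 0.730 = 1.37
1.9·fm + (1 − fm) = 1.37
fm = (1.37 − 1) / (1.9 − 1) = 0.41

0.41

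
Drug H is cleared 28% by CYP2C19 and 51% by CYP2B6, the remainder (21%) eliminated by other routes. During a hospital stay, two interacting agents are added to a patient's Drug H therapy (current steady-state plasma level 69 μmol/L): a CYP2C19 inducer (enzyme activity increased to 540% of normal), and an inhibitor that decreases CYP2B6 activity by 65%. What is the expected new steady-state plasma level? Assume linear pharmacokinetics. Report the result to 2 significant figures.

36 μmol/L

The CYP2C19 pathway (28% of clearance) increases to 5.4× activity: 0.28 × 5.4 = 1.512.
The CYP2B6 pathway (51% of clearance) falls to 0.35× activity: 0.51 × 0.35 = 0.1785.
Non-CYP routes (21%) are unchanged.
Relative clearance = 1.512 + 0.1785 + 0.21 = 1.9005.
Steady-state plasma level ∝ 1/CL: new value = 69 / 1.9005 = 36 μmol/L.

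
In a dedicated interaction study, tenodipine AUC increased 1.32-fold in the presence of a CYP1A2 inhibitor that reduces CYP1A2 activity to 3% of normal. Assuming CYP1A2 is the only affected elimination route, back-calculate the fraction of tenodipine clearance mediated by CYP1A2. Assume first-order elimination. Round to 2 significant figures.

Write x for the fraction cleared via CYP1A2. The observed AUC change means clearance fell to 1/1.32 = 0.7576 of baseline.
Setting x·0.03 + (1 − x) = 0.7576 and solving: x = (0.7576 − 1)/(0.03 − 1) = 0.25.

0.25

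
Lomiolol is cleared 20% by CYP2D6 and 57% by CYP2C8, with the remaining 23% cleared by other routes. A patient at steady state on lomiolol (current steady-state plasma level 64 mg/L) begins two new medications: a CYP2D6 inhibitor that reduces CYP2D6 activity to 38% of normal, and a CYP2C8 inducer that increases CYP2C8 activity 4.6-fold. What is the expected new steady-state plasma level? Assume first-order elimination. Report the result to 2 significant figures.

22 mg/L

The CYP2D6 pathway (20% of clearance) falls to 0.38× activity: 0.2 × 0.38 = 0.076.
The CYP2C8 pathway (57% of clearance) rises to 4.6× activity: 0.57 × 4.6 = 2.622.
Non-CYP routes (23%) are unchanged.
New clearance relative to baseline: 0.076 + 2.622 + 0.23 = 2.928.
Dividing the baseline by the relative clearance: 64 / 2.928 = 22 mg/L.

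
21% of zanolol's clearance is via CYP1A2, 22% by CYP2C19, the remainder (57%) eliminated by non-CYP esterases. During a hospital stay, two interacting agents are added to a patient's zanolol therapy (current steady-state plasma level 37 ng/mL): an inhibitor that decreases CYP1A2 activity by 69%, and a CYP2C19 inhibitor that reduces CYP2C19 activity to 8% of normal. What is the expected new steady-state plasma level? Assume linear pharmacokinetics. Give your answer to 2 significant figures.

The CYP1A2 pathway (21% of clearance) is reduced to 0.31× activity: 0.21 × 0.31 = 0.0651.
The CYP2C19 pathway (22% of clearance) is reduced to 0.08× activity: 0.22 × 0.08 = 0.0176.
Non-CYP routes (57%) are unchanged.
CL_new/CL_old = 0.0651 + 0.0176 + 0.57 = 0.6527.
Dividing the baseline by the relative clearance: 37 / 0.6527 = 57 ng/mL.

57 ng/mL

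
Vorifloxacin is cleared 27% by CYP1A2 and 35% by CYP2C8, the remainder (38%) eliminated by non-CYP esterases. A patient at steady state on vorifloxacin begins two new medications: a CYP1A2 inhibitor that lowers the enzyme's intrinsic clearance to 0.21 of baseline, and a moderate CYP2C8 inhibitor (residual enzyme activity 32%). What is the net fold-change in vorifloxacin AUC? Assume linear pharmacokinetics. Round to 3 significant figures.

The CYP1A2 pathway (27% of clearance) drops to 0.21× activity: 0.27 × 0.21 = 0.0567.
The CYP2C8 pathway (35% of clearance) is reduced to 0.32× activity: 0.35 × 0.32 = 0.112.
The remaining 38% of clearance is unaffected.
Relative clearance = 0.0567 + 0.112 + 0.38 = 0.5487.
Because AUC varies inversely with clearance, the combined effect is 1 / 0.5487 = 1.82.

1.82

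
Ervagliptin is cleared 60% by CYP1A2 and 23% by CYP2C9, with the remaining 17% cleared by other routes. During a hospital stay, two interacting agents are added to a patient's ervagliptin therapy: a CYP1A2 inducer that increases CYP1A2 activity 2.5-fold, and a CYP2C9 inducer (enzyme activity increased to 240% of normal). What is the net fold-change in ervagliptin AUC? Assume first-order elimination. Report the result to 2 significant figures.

0.45

The CYP1A2 pathway (60% of clearance) rises to 2.5× activity: 0.6 × 2.5 = 1.5.
The CYP2C9 pathway (23% of clearance) increases to 2.4× activity: 0.23 × 2.4 = 0.552.
Non-CYP routes (17%) are unchanged.
New clearance relative to baseline: 1.5 + 0.552 + 0.17 = 2.222.
Because AUC varies inversely with clearance, the combined effect is 1 / 2.222 = 0.45.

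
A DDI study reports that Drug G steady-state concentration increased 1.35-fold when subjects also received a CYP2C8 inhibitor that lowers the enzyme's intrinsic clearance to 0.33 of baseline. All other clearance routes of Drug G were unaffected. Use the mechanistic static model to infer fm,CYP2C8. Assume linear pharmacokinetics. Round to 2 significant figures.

CL'/CL = 1 / 1.35 = 0.7407
0.33·fm + (1 − fm) = 0.7407
fm = (0.7407 − 1) / (0.33 − 1) = 0.39

0.39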